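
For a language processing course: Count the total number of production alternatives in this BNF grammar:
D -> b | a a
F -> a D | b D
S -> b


Counting alternatives per rule:
  D: 2 alternative(s)
  F: 2 alternative(s)
  S: 1 alternative(s)
Sum: 2 + 2 + 1 = 5

5


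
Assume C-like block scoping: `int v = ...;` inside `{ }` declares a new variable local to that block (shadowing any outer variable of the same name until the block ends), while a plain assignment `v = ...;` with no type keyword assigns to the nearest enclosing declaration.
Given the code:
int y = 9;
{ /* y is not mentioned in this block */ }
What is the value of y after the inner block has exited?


Analyzing scoping rules:
Outer scope: declares y = 9
Inner block: y is neither redeclared nor assigned -> unchanged
After the block -> 9
Result: 9

9


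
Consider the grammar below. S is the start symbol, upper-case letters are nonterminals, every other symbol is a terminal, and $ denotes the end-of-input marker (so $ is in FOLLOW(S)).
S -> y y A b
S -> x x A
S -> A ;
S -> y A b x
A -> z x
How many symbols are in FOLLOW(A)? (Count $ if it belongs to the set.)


S is the start symbol and does not occur in any rule body, so FOLLOW(S) = {$}.
Examining every occurrence of A in a rule body:
  S -> y y A b : A is followed by terminal 'b' -> add 'b'
  S -> x x A : A is at the right end -> add FOLLOW(S) = {$}
  S -> A ; : A is followed by terminal ';' -> add ';'
  S -> y A b x : A is followed by terminal 'b' -> add 'b' (already in the set)
  A -> z x : A does not occur in the body -> contributes nothing
FOLLOW(A) = {;, b, $}
Count: 3

3


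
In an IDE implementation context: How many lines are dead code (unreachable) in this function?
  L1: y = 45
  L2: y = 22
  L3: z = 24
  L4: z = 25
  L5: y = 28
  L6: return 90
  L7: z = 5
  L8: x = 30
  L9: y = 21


Analyzing control flow:
  L1: reachable (before return)
  L2: reachable (before return)
  L3: reachable (before return)
  L4: reachable (before return)
  L5: reachable (before return)
  L6: reachable (return statement)
  L7: DEAD (after return at L6)
  L8: DEAD (after return at L6)
  L9: DEAD (after return at L6)
Return at L6, total lines = 9
Dead lines: L7 through L9
Count: 3

3


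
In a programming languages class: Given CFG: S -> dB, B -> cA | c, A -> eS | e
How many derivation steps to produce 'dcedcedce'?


Grammar: S -> dB, B -> cA | c, A -> eS | e
Deriving 'dcedcedce':
Step 1: S -> dB => dB
Step 2: B -> cA => dcA
Step 3: A -> eS => dceS
Step 4: S -> dB => dcedB
Step 5: B -> cA => dcedcA
Step 6: A -> eS => dcedceS
Step 7: S -> dB => dcedcedB
Step 8: B -> cA => dcedcedcA
Step 9: A -> e => dcedcedce
Total derivation steps: 9

9


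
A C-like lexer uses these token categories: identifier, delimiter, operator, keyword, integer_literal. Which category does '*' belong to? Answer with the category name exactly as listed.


Token: '*'
Checking categories:
  identifier: no
  integer_literal: no
  operator: YES
  keyword: no
  delimiter: no
Category: operator

operator


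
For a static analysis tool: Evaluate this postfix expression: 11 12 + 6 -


Processing tokens left to right:
Push 11, Push 12
Pop 11 and 12, compute 11 + 12 = 23, push 23
Push 6
Pop 23 and 6, compute 23 - 6 = 17, push 17
Stack result: 17

17


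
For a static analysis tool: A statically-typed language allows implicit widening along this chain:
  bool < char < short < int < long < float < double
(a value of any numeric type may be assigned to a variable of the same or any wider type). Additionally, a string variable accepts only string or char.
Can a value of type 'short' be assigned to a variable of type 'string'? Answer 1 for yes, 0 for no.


Target variable type: string
Source value type: short
Rule: string accepts only {string, char}
  source 'short' in {string, char}? No
Result: 0

0


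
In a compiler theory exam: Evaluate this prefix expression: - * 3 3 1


Parsing prefix expression: - * 3 3 1
Step 1: Innermost operation '* 3 3'
  3 * 3 = 9
Step 2: Outer operation '- [9] 1'
  9 - 1 = 8

8


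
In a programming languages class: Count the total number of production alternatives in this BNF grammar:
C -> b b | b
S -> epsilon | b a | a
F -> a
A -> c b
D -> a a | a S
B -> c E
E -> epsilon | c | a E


Counting alternatives per rule:
  C: 2 alternative(s)
  S: 3 alternative(s)
  F: 1 alternative(s)
  A: 1 alternative(s)
  D: 2 alternative(s)
  B: 1 alternative(s)
  E: 3 alternative(s)
Sum: 2 + 3 + 1 + 1 + 2 + 1 + 3 = 13

13


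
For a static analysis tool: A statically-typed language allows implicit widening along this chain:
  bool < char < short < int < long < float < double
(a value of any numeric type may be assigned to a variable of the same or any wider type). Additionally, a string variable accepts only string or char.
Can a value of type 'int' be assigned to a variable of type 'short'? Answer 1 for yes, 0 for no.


Target variable type: short
Source value type: int
Numeric ranks: int=3, short=2
Widening allowed iff rank(source) <= rank(target): 3 <= 2? No
Result: 0

0


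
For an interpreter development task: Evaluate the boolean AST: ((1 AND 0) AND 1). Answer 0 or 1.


Step 1: Evaluate inner node
  1 AND 0 = 0
Step 2: Evaluate root node
  0 AND 1 = 0

0


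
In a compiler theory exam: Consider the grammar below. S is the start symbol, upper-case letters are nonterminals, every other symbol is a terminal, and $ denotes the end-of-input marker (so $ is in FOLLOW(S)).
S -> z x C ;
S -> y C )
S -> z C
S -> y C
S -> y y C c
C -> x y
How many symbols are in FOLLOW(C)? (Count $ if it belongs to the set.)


S is the start symbol and does not occur in any rule body, so FOLLOW(S) = {$}.
Examining every occurrence of C in a rule body:
  S -> z x C ; : C is followed by terminal ';' -> add ';'
  S -> y C ) : C is followed by terminal ')' -> add ')'
  S -> z C : C is at the right end -> add FOLLOW(S) = {$}
  S -> y C : C is at the right end -> add FOLLOW(S) = {$} (already in the set)
  S -> y y C c : C is followed by terminal 'c' -> add 'c'
  C -> x y : C does not occur in the body -> contributes nothing
FOLLOW(C) = {), ;, c, $}
Count: 4

4


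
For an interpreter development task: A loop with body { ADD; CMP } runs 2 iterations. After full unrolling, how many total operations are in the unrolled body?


Loop body operations: ADD, CMP (2 ops per iteration)
Unrolling 2 iterations:
  Iteration 1: ADD, CMP (2 ops)
  Iteration 2: ADD, CMP (2 ops)
Total: 2 iterations * 2 ops/iter = 4 operations

4


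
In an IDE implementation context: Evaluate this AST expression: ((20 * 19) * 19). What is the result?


Expression: ((20 * 19) * 19)
Evaluating step by step:
  20 * 19 = 380
  380 * 19 = 7220
Result: 7220

7220


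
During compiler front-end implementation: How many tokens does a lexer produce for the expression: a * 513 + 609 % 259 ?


Scanning 'a * 513 + 609 % 259'
Token 1: 'a' -> identifier
Token 2: '*' -> operator
Token 3: '513' -> integer_literal
Token 4: '+' -> operator
Token 5: '609' -> integer_literal
Token 6: '%' -> operator
Token 7: '259' -> integer_literal
Total tokens: 7

7


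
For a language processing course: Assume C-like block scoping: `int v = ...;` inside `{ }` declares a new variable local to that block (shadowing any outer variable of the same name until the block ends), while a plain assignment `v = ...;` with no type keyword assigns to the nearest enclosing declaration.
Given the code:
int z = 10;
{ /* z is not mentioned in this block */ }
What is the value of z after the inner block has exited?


Analyzing scoping rules:
Outer scope: declares z = 10
Inner block: z is neither redeclared nor assigned -> unchanged
After the block -> 10
Result: 10

10


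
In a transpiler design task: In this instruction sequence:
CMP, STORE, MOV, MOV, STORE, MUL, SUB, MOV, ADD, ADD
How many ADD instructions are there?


Scanning instruction sequence for ADD:
  Position 1: CMP
  Position 2: STORE
  Position 3: MOV
  Position 4: MOV
  Position 5: STORE
  Position 6: MUL
  Position 7: SUB
  Position 8: MOV
  Position 9: ADD <- MATCH
  Position 10: ADD <- MATCH
Matches at positions: [9, 10]
Total ADD count: 2

2


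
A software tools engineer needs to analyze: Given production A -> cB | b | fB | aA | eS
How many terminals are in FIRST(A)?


Production: A -> cB | b | fB | aA | eS
Examining each alternative for leading terminals:
  A -> cB : first terminal = 'c'
  A -> b : first terminal = 'b'
  A -> fB : first terminal = 'f'
  A -> aA : first terminal = 'a'
  A -> eS : first terminal = 'e'
FIRST(A) = {a, b, c, e, f}
Count: 5

5


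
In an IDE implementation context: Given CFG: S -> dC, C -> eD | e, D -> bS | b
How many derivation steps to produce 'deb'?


Grammar: S -> dC, C -> eD | e, D -> bS | b
Deriving 'deb':
Step 1: S -> dC => dC
Step 2: C -> eD => deD
Step 3: D -> b => deb
Total derivation steps: 3

3


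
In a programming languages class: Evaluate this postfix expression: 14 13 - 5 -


Processing tokens left to right:
Push 14, Push 13
Pop 14 and 13, compute 14 - 13 = 1, push 1
Push 5
Pop 1 and 5, compute 1 - 5 = -4, push -4
Stack result: -4

-4


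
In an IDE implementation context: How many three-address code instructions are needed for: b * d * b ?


Expression: b * d * b
Generating three-address code (respecting * over +/- precedence):
  Instruction 1: t1 = b * d
  Instruction 2: t2 = t1 * b
Total instructions: 2

2


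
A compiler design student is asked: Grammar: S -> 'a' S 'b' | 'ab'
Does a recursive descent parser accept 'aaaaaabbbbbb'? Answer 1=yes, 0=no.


Grammar accepts strings of the form a^n b^n (n >= 1)
Word: 'aaaaaabbbbbb'
Counting: 6 a's and 6 b's
Check: 6 == 6? Yes
Derivation (S -> aSb applied 5 time(s), then S -> ab): S => aSb => aaSbb => aaaSbbb => aaaaSbbbb => aaaaaSbbbbb => aaaaaabbbbbb
Accepted

1


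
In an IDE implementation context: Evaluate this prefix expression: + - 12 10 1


Parsing prefix expression: + - 12 10 1
Step 1: Innermost operation '- 12 10'
  12 - 10 = 2
Step 2: Outer operation '+ [2] 1'
  2 + 1 = 3

3


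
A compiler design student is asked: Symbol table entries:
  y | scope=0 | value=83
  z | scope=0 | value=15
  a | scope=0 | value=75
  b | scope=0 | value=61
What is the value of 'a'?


Searching symbol table for 'a':
  y | scope=0 | value=83
  z | scope=0 | value=15
  a | scope=0 | value=75 <- MATCH
  b | scope=0 | value=61
Found 'a' at scope 0 with value 75

75


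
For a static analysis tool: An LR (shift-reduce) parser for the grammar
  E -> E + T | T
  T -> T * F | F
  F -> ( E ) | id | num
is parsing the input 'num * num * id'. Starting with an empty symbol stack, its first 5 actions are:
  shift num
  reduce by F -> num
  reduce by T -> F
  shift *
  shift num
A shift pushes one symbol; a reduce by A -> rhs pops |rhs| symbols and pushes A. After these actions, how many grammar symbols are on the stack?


Tracking the symbol stack through each action:
  Action 1: shift 'num' : push -> stack = [num] (size 1)
  Action 2: reduce by F -> num : pop 1, push F -> stack = [F] (size 1)
  Action 3: reduce by T -> F : pop 1, push T -> stack = [T] (size 1)
  Action 4: shift '*' : push -> stack = [T, *] (size 2)
  Action 5: shift 'num' : push -> stack = [T, *, num] (size 3)
Final stack size: 3

3


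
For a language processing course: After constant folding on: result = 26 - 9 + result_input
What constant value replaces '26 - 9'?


Identifying constant sub-expression:
  Original: result = 26 - 9 + result_input
  26 and 9 are both compile-time constants
  Evaluating: 26 - 9 = 17
  After folding: result = 17 + result_input

17


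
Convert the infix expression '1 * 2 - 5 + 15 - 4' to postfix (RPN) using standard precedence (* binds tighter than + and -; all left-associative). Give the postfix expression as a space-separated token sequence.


Applying the shunting-yard algorithm:
  Operand 1 -> output
  Push '*' onto operator stack -> op-stack: [*]
  Operand 2 -> output
  See '-' (prec 1); top '*' (prec 2) >= it -> pop '*' to output
  Push '-' onto operator stack -> op-stack: [-]
  Operand 5 -> output
  See '+' (prec 1); top '-' (prec 1) >= it -> pop '-' to output
  Push '+' onto operator stack -> op-stack: [+]
  Operand 15 -> output
  See '-' (prec 1); top '+' (prec 1) >= it -> pop '+' to output
  Push '-' onto operator stack -> op-stack: [-]
  Operand 4 -> output
  End of input: pop '-' to output
Postfix result: 1 2 * 5 - 15 + 4 -

1 2 * 5 - 15 + 4 -


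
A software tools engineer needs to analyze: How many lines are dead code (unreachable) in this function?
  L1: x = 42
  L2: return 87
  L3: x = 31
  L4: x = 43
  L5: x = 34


Analyzing control flow:
  L1: reachable (before return)
  L2: reachable (return statement)
  L3: DEAD (after return at L2)
  L4: DEAD (after return at L2)
  L5: DEAD (after return at L2)
Return at L2, total lines = 5
Dead lines: L3 through L5
Count: 3

3


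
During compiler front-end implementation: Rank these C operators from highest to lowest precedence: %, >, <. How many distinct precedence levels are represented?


Looking up precedence for each operator:
  % -> precedence 6
  > -> precedence 4
  < -> precedence 4
Sorted highest to lowest: %, >, <
Distinct precedence values: [6, 4]
Number of distinct levels: 2

2


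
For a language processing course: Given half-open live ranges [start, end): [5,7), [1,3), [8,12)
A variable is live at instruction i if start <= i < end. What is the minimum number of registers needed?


Live ranges:
  Var0: [5, 7)
  Var1: [1, 3)
  Var2: [8, 12)
Sweep-line events (position, delta, active):
  pos=1 start -> active=1
  pos=3 end -> active=0
  pos=5 start -> active=1
  pos=7 end -> active=0
  pos=8 start -> active=1
  pos=12 end -> active=0
Maximum simultaneous active: 1
Minimum registers needed: 1

1


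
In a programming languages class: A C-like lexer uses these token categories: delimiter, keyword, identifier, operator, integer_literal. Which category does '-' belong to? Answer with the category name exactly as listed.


Token: '-'
Checking categories:
  identifier: no
  integer_literal: no
  operator: YES
  keyword: no
  delimiter: no
Category: operator

operator


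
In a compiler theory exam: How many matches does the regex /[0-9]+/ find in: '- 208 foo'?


Pattern: /[0-9]+/ (int literals)
Input: '- 208 foo'
Scanning for matches:
  Match 1: '208'
Total matches: 1

1


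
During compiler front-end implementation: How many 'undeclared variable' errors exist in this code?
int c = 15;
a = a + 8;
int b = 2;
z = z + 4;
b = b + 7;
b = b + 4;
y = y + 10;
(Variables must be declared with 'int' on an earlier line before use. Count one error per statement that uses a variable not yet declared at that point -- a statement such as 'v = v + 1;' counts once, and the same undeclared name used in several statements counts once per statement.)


Scanning code line by line:
  Line 1: declare 'c' -> declared = ['c']
  Line 2: use 'a' -> ERROR (undeclared)
  Line 3: declare 'b' -> declared = ['b', 'c']
  Line 4: use 'z' -> ERROR (undeclared)
  Line 5: use 'b' -> OK (declared)
  Line 6: use 'b' -> OK (declared)
  Line 7: use 'y' -> ERROR (undeclared)
Total undeclared variable errors: 3

3


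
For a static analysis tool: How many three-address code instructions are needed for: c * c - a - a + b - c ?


Expression: c * c - a - a + b - c
Generating three-address code (respecting * over +/- precedence):
  Instruction 1: t1 = c * c
  Instruction 2: t2 = t1 - a
  Instruction 3: t3 = t2 - a
  Instruction 4: t4 = t3 + b
  Instruction 5: t5 = t4 - c
Total instructions: 5

5


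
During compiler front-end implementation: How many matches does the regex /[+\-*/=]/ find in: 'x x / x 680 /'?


Pattern: /[+\-*/=]/ (operators)
Input: 'x x / x 680 /'
Scanning for matches:
  Match 1: '/'
  Match 2: '/'
Total matches: 2

2


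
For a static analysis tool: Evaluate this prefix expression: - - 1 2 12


Parsing prefix expression: - - 1 2 12
Step 1: Innermost operation '- 1 2'
  1 - 2 = -1
Step 2: Outer operation '- [-1] 12'
  -1 - 12 = -13

-13


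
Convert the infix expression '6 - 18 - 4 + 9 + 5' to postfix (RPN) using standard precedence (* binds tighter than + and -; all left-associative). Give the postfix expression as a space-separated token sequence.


Applying the shunting-yard algorithm:
  Operand 6 -> output
  Push '-' onto operator stack -> op-stack: [-]
  Operand 18 -> output
  See '-' (prec 1); top '-' (prec 1) >= it -> pop '-' to output
  Push '-' onto operator stack -> op-stack: [-]
  Operand 4 -> output
  See '+' (prec 1); top '-' (prec 1) >= it -> pop '-' to output
  Push '+' onto operator stack -> op-stack: [+]
  Operand 9 -> output
  See '+' (prec 1); top '+' (prec 1) >= it -> pop '+' to output
  Push '+' onto operator stack -> op-stack: [+]
  Operand 5 -> output
  End of input: pop '+' to output
Postfix result: 6 18 - 4 - 9 + 5 +

6 18 - 4 - 9 + 5 +


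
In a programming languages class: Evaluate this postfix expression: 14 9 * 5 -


Processing tokens left to right:
Push 14, Push 9
Pop 14 and 9, compute 14 * 9 = 126, push 126
Push 5
Pop 126 and 5, compute 126 - 5 = 121, push 121
Stack result: 121

121


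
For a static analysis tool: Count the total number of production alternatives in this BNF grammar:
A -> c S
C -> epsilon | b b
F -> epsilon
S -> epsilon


Counting alternatives per rule:
  A: 1 alternative(s)
  C: 2 alternative(s)
  F: 1 alternative(s)
  S: 1 alternative(s)
Sum: 1 + 2 + 1 + 1 = 5

5


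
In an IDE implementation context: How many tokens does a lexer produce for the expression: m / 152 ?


Scanning 'm / 152'
Token 1: 'm' -> identifier
Token 2: '/' -> operator
Token 3: '152' -> integer_literal
Total tokens: 3

3


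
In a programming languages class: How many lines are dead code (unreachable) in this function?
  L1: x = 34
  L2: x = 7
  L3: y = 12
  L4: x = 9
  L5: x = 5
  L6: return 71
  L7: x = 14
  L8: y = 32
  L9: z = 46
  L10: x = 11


Analyzing control flow:
  L1: reachable (before return)
  L2: reachable (before return)
  L3: reachable (before return)
  L4: reachable (before return)
  L5: reachable (before return)
  L6: reachable (return statement)
  L7: DEAD (after return at L6)
  L8: DEAD (after return at L6)
  L9: DEAD (after return at L6)
  L10: DEAD (after return at L6)
Return at L6, total lines = 10
Dead lines: L7 through L10
Count: 4

4


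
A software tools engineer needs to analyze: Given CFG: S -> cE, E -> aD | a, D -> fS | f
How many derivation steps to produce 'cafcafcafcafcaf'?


Grammar: S -> cE, E -> aD | a, D -> fS | f
Deriving 'cafcafcafcafcaf':
Step 1: S -> cE => cE
Step 2: E -> aD => caD
Step 3: D -> fS => cafS
Step 4: S -> cE => cafcE
Step 5: E -> aD => cafcaD
Step 6: D -> fS => cafcafS
Step 7: S -> cE => cafcafcE
Step 8: E -> aD => cafcafcaD
Step 9: D -> fS => cafcafcafS
Step 10: S -> cE => cafcafcafcE
Step 11: E -> aD => cafcafcafcaD
Step 12: D -> fS => cafcafcafcafS
Step 13: S -> cE => cafcafcafcafcE
Step 14: E -> aD => cafcafcafcafcaD
Step 15: D -> f => cafcafcafcafcaf
Total derivation steps: 15

15


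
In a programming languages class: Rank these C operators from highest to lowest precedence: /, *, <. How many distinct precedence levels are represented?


Looking up precedence for each operator:
  / -> precedence 6
  * -> precedence 6
  < -> precedence 4
Sorted highest to lowest: /, *, <
Distinct precedence values: [6, 4]
Number of distinct levels: 2

2


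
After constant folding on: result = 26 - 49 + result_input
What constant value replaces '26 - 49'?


Identifying constant sub-expression:
  Original: result = 26 - 49 + result_input
  26 and 49 are both compile-time constants
  Evaluating: 26 - 49 = -23
  After folding: result = -23 + result_input

-23


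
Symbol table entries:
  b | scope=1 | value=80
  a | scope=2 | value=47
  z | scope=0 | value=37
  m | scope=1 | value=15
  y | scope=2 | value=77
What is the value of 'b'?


Searching symbol table for 'b':
  b | scope=1 | value=80 <- MATCH
  a | scope=2 | value=47
  z | scope=0 | value=37
  m | scope=1 | value=15
  y | scope=2 | value=77
Found 'b' at scope 1 with value 80

80


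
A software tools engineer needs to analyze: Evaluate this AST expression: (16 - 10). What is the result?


Expression: (16 - 10)
Evaluating step by step:
  16 - 10 = 6
Result: 6

6


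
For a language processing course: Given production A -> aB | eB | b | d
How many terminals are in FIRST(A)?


Production: A -> aB | eB | b | d
Examining each alternative for leading terminals:
  A -> aB : first terminal = 'a'
  A -> eB : first terminal = 'e'
  A -> b : first terminal = 'b'
  A -> d : first terminal = 'd'
FIRST(A) = {a, b, d, e}
Count: 4

4


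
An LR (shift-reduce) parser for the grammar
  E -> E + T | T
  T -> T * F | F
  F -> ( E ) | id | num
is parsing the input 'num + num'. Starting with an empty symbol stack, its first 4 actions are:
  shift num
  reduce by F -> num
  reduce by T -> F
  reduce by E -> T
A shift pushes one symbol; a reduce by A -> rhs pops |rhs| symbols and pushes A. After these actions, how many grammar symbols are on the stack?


Tracking the symbol stack through each action:
  Action 1: shift 'num' : push -> stack = [num] (size 1)
  Action 2: reduce by F -> num : pop 1, push F -> stack = [F] (size 1)
  Action 3: reduce by T -> F : pop 1, push T -> stack = [T] (size 1)
  Action 4: reduce by E -> T : pop 1, push E -> stack = [E] (size 1)
Final stack size: 1

1


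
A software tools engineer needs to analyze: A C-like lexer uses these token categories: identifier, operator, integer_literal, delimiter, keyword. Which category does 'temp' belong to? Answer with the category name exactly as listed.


Token: 'temp'
Checking categories:
  identifier: YES
  integer_literal: no
  operator: no
  keyword: no
  delimiter: no
Category: identifier

identifier


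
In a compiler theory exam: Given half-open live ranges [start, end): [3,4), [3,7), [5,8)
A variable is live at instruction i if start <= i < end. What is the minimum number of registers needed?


Live ranges:
  Var0: [3, 4)
  Var1: [3, 7)
  Var2: [5, 8)
Sweep-line events (position, delta, active):
  pos=3 start -> active=1
  pos=3 start -> active=2
  pos=4 end -> active=1
  pos=5 start -> active=2
  pos=7 end -> active=1
  pos=8 end -> active=0
Maximum simultaneous active: 2
Minimum registers needed: 2

2


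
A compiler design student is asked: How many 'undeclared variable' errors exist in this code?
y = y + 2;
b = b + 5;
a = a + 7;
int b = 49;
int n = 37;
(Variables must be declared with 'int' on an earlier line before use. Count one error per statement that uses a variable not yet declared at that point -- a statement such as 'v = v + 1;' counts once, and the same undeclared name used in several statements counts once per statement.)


Scanning code line by line:
  Line 1: use 'y' -> ERROR (undeclared)
  Line 2: use 'b' -> ERROR (undeclared)
  Line 3: use 'a' -> ERROR (undeclared)
  Line 4: declare 'b' -> declared = ['b']
  Line 5: declare 'n' -> declared = ['b', 'n']
Total undeclared variable errors: 3

3


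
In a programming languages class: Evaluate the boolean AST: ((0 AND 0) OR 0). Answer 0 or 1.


Step 1: Evaluate inner node
  0 AND 0 = 0
Step 2: Evaluate root node
  0 OR 0 = 0

0


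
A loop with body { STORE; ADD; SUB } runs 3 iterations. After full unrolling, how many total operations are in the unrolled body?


Loop body operations: STORE, ADD, SUB (3 ops per iteration)
Unrolling 3 iterations:
  Iteration 1: STORE, ADD, SUB (3 ops)
  Iteration 2: STORE, ADD, SUB (3 ops)
  Iteration 3: STORE, ADD, SUB (3 ops)
Total: 3 iterations * 3 ops/iter = 9 operations

9


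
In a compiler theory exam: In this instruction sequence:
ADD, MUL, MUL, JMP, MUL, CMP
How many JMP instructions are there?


Scanning instruction sequence for JMP:
  Position 1: ADD
  Position 2: MUL
  Position 3: MUL
  Position 4: JMP <- MATCH
  Position 5: MUL
  Position 6: CMP
Matches at positions: [4]
Total JMP count: 1

1


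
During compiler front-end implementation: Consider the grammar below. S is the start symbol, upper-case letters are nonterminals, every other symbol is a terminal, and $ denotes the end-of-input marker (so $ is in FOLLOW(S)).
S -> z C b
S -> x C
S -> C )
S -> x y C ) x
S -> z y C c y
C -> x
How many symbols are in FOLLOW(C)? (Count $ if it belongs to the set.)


S is the start symbol and does not occur in any rule body, so FOLLOW(S) = {$}.
Examining every occurrence of C in a rule body:
  S -> z C b : C is followed by terminal 'b' -> add 'b'
  S -> x C : C is at the right end -> add FOLLOW(S) = {$}
  S -> C ) : C is followed by terminal ')' -> add ')'
  S -> x y C ) x : C is followed by terminal ')' -> add ')' (already in the set)
  S -> z y C c y : C is followed by terminal 'c' -> add 'c'
  C -> x : C does not occur in the body -> contributes nothing
FOLLOW(C) = {), b, c, $}
Count: 4

4


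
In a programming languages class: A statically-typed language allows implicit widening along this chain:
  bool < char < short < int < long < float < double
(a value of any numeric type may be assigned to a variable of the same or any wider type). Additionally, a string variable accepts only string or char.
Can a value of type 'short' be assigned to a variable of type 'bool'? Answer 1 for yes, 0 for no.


Target variable type: bool
Source value type: short
Numeric ranks: short=2, bool=0
Widening allowed iff rank(source) <= rank(target): 2 <= 0? No
Result: 0

0


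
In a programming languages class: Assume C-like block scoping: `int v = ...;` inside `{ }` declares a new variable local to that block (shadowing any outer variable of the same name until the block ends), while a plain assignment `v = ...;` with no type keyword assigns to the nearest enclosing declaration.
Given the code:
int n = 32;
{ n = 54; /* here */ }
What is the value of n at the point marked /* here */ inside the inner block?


Analyzing scoping rules:
Outer scope: declares n = 32
Inner block: 'n = 54;' has no type keyword, so it is an assignment to the outer n (no shadowing)
Inside the block, after the assignment -> 54
Result: 54

54


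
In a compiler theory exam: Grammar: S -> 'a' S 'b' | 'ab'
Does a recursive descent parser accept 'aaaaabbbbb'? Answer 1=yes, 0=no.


Grammar accepts strings of the form a^n b^n (n >= 1)
Word: 'aaaaabbbbb'
Counting: 5 a's and 5 b's
Check: 5 == 5? Yes
Derivation (S -> aSb applied 4 time(s), then S -> ab): S => aSb => aaSbb => aaaSbbb => aaaaSbbbb => aaaaabbbbb
Accepted

1


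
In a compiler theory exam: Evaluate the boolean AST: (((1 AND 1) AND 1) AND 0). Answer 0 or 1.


Step 1: Evaluate inner node
  1 AND 1 = 1
Step 2: Evaluate next node
  1 AND 1 = 1
Step 3: Evaluate root node
  1 AND 0 = 0

0


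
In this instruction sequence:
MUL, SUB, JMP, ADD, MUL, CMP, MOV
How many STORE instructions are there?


Scanning instruction sequence for STORE:
  Position 1: MUL
  Position 2: SUB
  Position 3: JMP
  Position 4: ADD
  Position 5: MUL
  Position 6: CMP
  Position 7: MOV
Matches at positions: []
Total STORE count: 0

0


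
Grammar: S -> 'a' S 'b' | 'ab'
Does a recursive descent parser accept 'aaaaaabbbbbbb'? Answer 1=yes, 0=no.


Grammar accepts strings of the form a^n b^n (n >= 1)
Word: 'aaaaaabbbbbbb'
Counting: 6 a's and 7 b's
Check: 6 == 7? No
Mismatch: a-count != b-count
Rejected

0


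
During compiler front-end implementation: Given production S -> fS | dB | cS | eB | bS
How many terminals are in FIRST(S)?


Production: S -> fS | dB | cS | eB | bS
Examining each alternative for leading terminals:
  S -> fS : first terminal = 'f'
  S -> dB : first terminal = 'd'
  S -> cS : first terminal = 'c'
  S -> eB : first terminal = 'e'
  S -> bS : first terminal = 'b'
FIRST(S) = {b, c, d, e, f}
Count: 5

5


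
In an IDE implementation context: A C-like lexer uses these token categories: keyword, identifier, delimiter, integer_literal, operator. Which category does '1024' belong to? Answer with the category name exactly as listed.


Token: '1024'
Checking categories:
  identifier: no
  integer_literal: YES
  operator: no
  keyword: no
  delimiter: no
Category: integer_literal

integer_literal


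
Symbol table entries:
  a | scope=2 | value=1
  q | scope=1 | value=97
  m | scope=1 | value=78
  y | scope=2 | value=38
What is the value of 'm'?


Searching symbol table for 'm':
  a | scope=2 | value=1
  q | scope=1 | value=97
  m | scope=1 | value=78 <- MATCH
  y | scope=2 | value=38
Found 'm' at scope 1 with value 78

78


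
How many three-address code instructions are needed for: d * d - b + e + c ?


Expression: d * d - b + e + c
Generating three-address code (respecting * over +/- precedence):
  Instruction 1: t1 = d * d
  Instruction 2: t2 = t1 - b
  Instruction 3: t3 = t2 + e
  Instruction 4: t4 = t3 + c
Total instructions: 4

4


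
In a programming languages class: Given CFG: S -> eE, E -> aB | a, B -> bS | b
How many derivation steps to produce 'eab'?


Grammar: S -> eE, E -> aB | a, B -> bS | b
Deriving 'eab':
Step 1: S -> eE => eE
Step 2: E -> aB => eaB
Step 3: B -> b => eab
Total derivation steps: 3

3


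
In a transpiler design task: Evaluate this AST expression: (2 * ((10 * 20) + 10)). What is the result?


Expression: (2 * ((10 * 20) + 10))
Evaluating step by step:
  10 * 20 = 200
  200 + 10 = 210
  2 * 210 = 420
Result: 420

420


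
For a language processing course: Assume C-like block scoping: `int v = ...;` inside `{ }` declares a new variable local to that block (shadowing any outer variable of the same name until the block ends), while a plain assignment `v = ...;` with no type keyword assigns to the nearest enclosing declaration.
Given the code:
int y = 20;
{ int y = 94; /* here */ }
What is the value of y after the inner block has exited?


Analyzing scoping rules:
Outer scope: declares y = 20
Inner block: 'int y = 94;' declares a NEW y that shadows the outer one
When the block exits the inner y goes out of scope; the outer y was never modified -> 20
Result: 20

20


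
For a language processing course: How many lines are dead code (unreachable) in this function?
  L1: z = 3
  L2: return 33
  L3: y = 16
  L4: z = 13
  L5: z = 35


Analyzing control flow:
  L1: reachable (before return)
  L2: reachable (return statement)
  L3: DEAD (after return at L2)
  L4: DEAD (after return at L2)
  L5: DEAD (after return at L2)
Return at L2, total lines = 5
Dead lines: L3 through L5
Count: 3

3


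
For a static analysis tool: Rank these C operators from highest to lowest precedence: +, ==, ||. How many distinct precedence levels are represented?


Looking up precedence for each operator:
  + -> precedence 5
  == -> precedence 3
  || -> precedence 1
Sorted highest to lowest: +, ==, ||
Distinct precedence values: [5, 3, 1]
Number of distinct levels: 3

3


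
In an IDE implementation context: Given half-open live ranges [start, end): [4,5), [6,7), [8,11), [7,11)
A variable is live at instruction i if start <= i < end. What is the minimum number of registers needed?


Live ranges:
  Var0: [4, 5)
  Var1: [6, 7)
  Var2: [8, 11)
  Var3: [7, 11)
Sweep-line events (position, delta, active):
  pos=4 start -> active=1
  pos=5 end -> active=0
  pos=6 start -> active=1
  pos=7 end -> active=0
  pos=7 start -> active=1
  pos=8 start -> active=2
  pos=11 end -> active=1
  pos=11 end -> active=0
Maximum simultaneous active: 2
Minimum registers needed: 2

2


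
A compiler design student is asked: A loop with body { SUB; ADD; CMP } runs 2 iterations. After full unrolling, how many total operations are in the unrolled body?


Loop body operations: SUB, ADD, CMP (3 ops per iteration)
Unrolling 2 iterations:
  Iteration 1: SUB, ADD, CMP (3 ops)
  Iteration 2: SUB, ADD, CMP (3 ops)
Total: 2 iterations * 3 ops/iter = 6 operations

6


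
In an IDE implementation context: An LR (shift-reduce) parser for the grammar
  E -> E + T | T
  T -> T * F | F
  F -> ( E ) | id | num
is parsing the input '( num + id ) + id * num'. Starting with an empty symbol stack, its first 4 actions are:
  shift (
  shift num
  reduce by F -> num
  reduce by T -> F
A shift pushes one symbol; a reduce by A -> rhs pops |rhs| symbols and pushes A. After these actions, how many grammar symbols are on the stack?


Tracking the symbol stack through each action:
  Action 1: shift '(' : push -> stack = [(] (size 1)
  Action 2: shift 'num' : push -> stack = [(, num] (size 2)
  Action 3: reduce by F -> num : pop 1, push F -> stack = [(, F] (size 2)
  Action 4: reduce by T -> F : pop 1, push T -> stack = [(, T] (size 2)
Final stack size: 2

2


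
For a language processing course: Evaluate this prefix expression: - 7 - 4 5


Parsing prefix expression: - 7 - 4 5
Step 1: Innermost operation '- 4 5'
  4 - 5 = -1
Step 2: Outer operation '- 7 [-1]'
  7 - -1 = 8

8


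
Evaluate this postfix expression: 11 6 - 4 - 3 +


Processing tokens left to right:
Push 11, Push 6
Pop 11 and 6, compute 11 - 6 = 5, push 5
Push 4
Pop 5 and 4, compute 5 - 4 = 1, push 1
Push 3
Pop 1 and 3, compute 1 + 3 = 4, push 4
Stack result: 4

4


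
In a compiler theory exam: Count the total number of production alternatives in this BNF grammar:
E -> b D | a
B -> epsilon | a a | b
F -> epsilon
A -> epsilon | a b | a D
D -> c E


Counting alternatives per rule:
  E: 2 alternative(s)
  B: 3 alternative(s)
  F: 1 alternative(s)
  A: 3 alternative(s)
  D: 1 alternative(s)
Sum: 2 + 3 + 1 + 3 + 1 = 10

10


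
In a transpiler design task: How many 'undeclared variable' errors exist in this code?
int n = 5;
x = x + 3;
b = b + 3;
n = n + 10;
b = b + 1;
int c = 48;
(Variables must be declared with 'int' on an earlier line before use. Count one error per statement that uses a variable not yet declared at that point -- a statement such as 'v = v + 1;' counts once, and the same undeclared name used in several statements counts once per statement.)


Scanning code line by line:
  Line 1: declare 'n' -> declared = ['n']
  Line 2: use 'x' -> ERROR (undeclared)
  Line 3: use 'b' -> ERROR (undeclared)
  Line 4: use 'n' -> OK (declared)
  Line 5: use 'b' -> ERROR (undeclared)
  Line 6: declare 'c' -> declared = ['c', 'n']
Total undeclared variable errors: 3

3


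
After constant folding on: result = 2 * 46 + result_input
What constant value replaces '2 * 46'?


Identifying constant sub-expression:
  Original: result = 2 * 46 + result_input
  2 and 46 are both compile-time constants
  Evaluating: 2 * 46 = 92
  After folding: result = 92 + result_input

92


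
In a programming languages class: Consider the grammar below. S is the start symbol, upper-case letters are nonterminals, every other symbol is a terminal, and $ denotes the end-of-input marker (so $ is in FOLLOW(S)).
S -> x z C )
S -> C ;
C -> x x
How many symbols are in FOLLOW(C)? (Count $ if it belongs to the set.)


S is the start symbol and does not occur in any rule body, so FOLLOW(S) = {$}.
Examining every occurrence of C in a rule body:
  S -> x z C ) : C is followed by terminal ')' -> add ')'
  S -> C ; : C is followed by terminal ';' -> add ';'
  C -> x x : C does not occur in the body -> contributes nothing
FOLLOW(C) = {), ;}
Count: 2

2


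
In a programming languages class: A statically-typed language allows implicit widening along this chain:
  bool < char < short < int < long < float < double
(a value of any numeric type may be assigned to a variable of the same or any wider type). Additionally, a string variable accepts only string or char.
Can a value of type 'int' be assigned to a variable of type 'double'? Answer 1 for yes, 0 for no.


Target variable type: double
Source value type: int
Numeric ranks: int=3, double=6
Widening allowed iff rank(source) <= rank(target): 3 <= 6? Yes
Result: 1

1


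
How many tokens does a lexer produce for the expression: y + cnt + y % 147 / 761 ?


Scanning 'y + cnt + y % 147 / 761'
Token 1: 'y' -> identifier
Token 2: '+' -> operator
Token 3: 'cnt' -> identifier
Token 4: '+' -> operator
Token 5: 'y' -> identifier
Token 6: '%' -> operator
Token 7: '147' -> integer_literal
Token 8: '/' -> operator
Token 9: '761' -> integer_literal
Total tokens: 9

9


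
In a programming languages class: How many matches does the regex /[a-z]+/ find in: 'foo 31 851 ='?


Pattern: /[a-z]+/ (identifiers)
Input: 'foo 31 851 ='
Scanning for matches:
  Match 1: 'foo'
Total matches: 1

1


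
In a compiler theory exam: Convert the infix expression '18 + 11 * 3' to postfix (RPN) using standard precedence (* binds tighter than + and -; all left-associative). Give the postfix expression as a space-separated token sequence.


Applying the shunting-yard algorithm:
  Operand 18 -> output
  Push '+' onto operator stack -> op-stack: [+]
  Operand 11 -> output
  Push '*' onto operator stack -> op-stack: [+, *]
  Operand 3 -> output
  End of input: pop '*' to output
  End of input: pop '+' to output
Postfix result: 18 11 3 * +

18 11 3 * +


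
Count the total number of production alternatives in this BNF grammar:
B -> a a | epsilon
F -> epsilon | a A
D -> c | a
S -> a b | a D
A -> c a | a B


Counting alternatives per rule:
  B: 2 alternative(s)
  F: 2 alternative(s)
  D: 2 alternative(s)
  S: 2 alternative(s)
  A: 2 alternative(s)
Sum: 2 + 2 + 2 + 2 + 2 = 10

10


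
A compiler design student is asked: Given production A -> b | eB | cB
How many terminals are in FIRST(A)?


Production: A -> b | eB | cB
Examining each alternative for leading terminals:
  A -> b : first terminal = 'b'
  A -> eB : first terminal = 'e'
  A -> cB : first terminal = 'c'
FIRST(A) = {b, c, e}
Count: 3

3


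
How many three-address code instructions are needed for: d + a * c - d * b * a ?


Expression: d + a * c - d * b * a
Generating three-address code (respecting * over +/- precedence):
  Instruction 1: t1 = a * c
  Instruction 2: t2 = d * b
  Instruction 3: t3 = t2 * a
  Instruction 4: t4 = d + t1
  Instruction 5: t5 = t4 - t3
Total instructions: 5

5


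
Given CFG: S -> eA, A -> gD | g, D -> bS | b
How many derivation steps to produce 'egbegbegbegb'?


Grammar: S -> eA, A -> gD | g, D -> bS | b
Deriving 'egbegbegbegb':
Step 1: S -> eA => eA
Step 2: A -> gD => egD
Step 3: D -> bS => egbS
Step 4: S -> eA => egbeA
Step 5: A -> gD => egbegD
Step 6: D -> bS => egbegbS
Step 7: S -> eA => egbegbeA
Step 8: A -> gD => egbegbegD
Step 9: D -> bS => egbegbegbS
Step 10: S -> eA => egbegbegbeA
Step 11: A -> gD => egbegbegbegD
Step 12: D -> b => egbegbegbegb
Total derivation steps: 12

12


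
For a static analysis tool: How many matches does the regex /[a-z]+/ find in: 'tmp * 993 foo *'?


Pattern: /[a-z]+/ (identifiers)
Input: 'tmp * 993 foo *'
Scanning for matches:
  Match 1: 'tmp'
  Match 2: 'foo'
Total matches: 2

2


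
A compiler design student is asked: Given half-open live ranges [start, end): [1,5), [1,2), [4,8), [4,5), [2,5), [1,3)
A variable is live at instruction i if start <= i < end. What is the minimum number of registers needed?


Live ranges:
  Var0: [1, 5)
  Var1: [1, 2)
  Var2: [4, 8)
  Var3: [4, 5)
  Var4: [2, 5)
  Var5: [1, 3)
Sweep-line events (position, delta, active):
  pos=1 start -> active=1
  pos=1 start -> active=2
  pos=1 start -> active=3
  pos=2 end -> active=2
  pos=2 start -> active=3
  pos=3 end -> active=2
  pos=4 start -> active=3
  pos=4 start -> active=4
  pos=5 end -> active=3
  pos=5 end -> active=2
  pos=5 end -> active=1
  pos=8 end -> active=0
Maximum simultaneous active: 4
Minimum registers needed: 4

4


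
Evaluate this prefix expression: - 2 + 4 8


Parsing prefix expression: - 2 + 4 8
Step 1: Innermost operation '+ 4 8'
  4 + 8 = 12
Step 2: Outer operation '- 2 [12]'
  2 - 12 = -10

-10


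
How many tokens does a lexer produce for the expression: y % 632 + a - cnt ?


Scanning 'y % 632 + a - cnt'
Token 1: 'y' -> identifier
Token 2: '%' -> operator
Token 3: '632' -> integer_literal
Token 4: '+' -> operator
Token 5: 'a' -> identifier
Token 6: '-' -> operator
Token 7: 'cnt' -> identifier
Total tokens: 7

7


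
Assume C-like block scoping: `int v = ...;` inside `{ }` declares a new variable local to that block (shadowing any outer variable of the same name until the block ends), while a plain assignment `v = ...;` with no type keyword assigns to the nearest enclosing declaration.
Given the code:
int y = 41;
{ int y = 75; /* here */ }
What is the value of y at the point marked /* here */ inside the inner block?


Analyzing scoping rules:
Outer scope: declares y = 41
Inner block: 'int y = 75;' declares a NEW y that shadows the outer one
Inside the block the inner declaration is in scope -> 75
Result: 75

75
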